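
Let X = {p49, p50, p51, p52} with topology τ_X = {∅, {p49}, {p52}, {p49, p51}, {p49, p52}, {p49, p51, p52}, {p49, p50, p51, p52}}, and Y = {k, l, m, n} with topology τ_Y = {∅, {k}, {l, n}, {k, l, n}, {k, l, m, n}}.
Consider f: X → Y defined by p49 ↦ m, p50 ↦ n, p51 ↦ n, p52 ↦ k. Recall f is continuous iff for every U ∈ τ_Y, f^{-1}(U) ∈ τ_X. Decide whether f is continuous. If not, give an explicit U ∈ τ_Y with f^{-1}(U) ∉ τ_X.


f is NOT continuous.

Compute f^{-1}(U) for each U ∈ τ_Y:
  U = ∅: f^{-1}(U) = ∅ ∈ τ_X ✓.
  U = {k}: f^{-1}(U) = {p52} ∈ τ_X ✓.
  U = {l, n}: f^{-1}(U) = {p50, p51} ∉ τ_X ✗.
  U = {k, l, n}: f^{-1}(U) = {p50, p51, p52} ∉ τ_X ✗.
  U = {k, l, m, n}: f^{-1}(U) = {p49, p50, p51, p52} ∈ τ_X ✓.
Found U = {l, n} with f^{-1}(U) = {p50, p51} not in τ_X. Therefore f is NOT continuous.


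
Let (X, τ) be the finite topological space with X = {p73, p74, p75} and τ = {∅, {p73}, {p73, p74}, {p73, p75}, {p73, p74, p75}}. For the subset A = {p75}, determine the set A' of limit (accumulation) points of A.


A' = ∅

For each x ∈ X, list the open sets U ∈ τ with x ∈ U, then check whether U ∩ (A ∖ {x}) ≠ ∅ for every such U.
  x = p73: open {p73} ∋ x has {p73} ∩ (A ∖ {p73}) = ∅, so x is NOT a limit point.
  x = p74: open {p73, p74} ∋ x has {p73, p74} ∩ (A ∖ {p74}) = ∅, so x is NOT a limit point.
  x = p75: open {p73, p75} ∋ x has {p73, p75} ∩ (A ∖ {p75}) = ∅, so x is NOT a limit point.
Collecting: A' = ∅.


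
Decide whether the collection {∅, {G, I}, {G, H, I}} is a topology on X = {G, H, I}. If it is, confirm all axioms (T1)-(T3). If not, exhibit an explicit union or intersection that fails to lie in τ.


τ IS a topology on X.

Axiom (T1): ∅ ∈ τ? Yes; X ∈ τ? Yes.
Axiom (T2/T3): check pairwise unions and intersections of members of τ.
All pairwise intersections and unions checked — each lies in τ. Therefore τ satisfies (T1), (T2), (T3): it IS a topology on X.


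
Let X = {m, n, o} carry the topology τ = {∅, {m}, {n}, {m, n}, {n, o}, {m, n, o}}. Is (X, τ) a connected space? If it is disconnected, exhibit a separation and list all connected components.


(X, τ) is disconnected; components = [{m}, {n, o}].

Find clopen sets (U ∈ τ with X ∖ U ∈ τ):
  U = ∅, X ∖ U = {m, n, o} — both open, so U is clopen.
  U = {m}, X ∖ U = {n, o} — both open, so U is clopen.
  U = {n, o}, X ∖ U = {m} — both open, so U is clopen.
  U = {m, n, o}, X ∖ U = ∅ — both open, so U is clopen.
Nontrivial clopen(s) exist: e.g. {n, o}. So (X, τ) is disconnected.
Compute connected components by grouping points that agree on all clopens:
  component: {m}
  component: {n, o}


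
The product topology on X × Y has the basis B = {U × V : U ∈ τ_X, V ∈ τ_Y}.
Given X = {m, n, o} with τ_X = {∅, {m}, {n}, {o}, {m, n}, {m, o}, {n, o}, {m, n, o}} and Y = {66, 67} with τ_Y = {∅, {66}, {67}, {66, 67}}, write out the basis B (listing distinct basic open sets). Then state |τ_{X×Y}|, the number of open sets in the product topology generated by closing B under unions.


Basis B = {∅ × ∅, {m} × {66}, {m} × {67}, {n} × {66}, {n} × {67}, {o} × {66}, {o} × {67}, {m} × {66, 67}, {m, n} × {66}, {m, o} × {66}, {m, n} × {67}, {m, o} × {67}, {n} × {66, 67}, {n, o} × {66}, {n, o} × {67}, {o} × {66, 67}, {m, n, o} × {66}, {m, n, o} × {67}, {m, n} × {66, 67}, {m, o} × {66, 67}, {n, o} × {66, 67}, {m, n, o} × {66, 67}}; |τ_{X×Y}| = 64.

Enumerate products U × V with U ∈ τ_X, V ∈ τ_Y (deduplicated):
  ∅ × ∅ = {} (∅)
  {m} × {66} = {(m,66)}
  {m} × {67} = {(m,67)}
  {n} × {66} = {(n,66)}
  {n} × {67} = {(n,67)}
  {o} × {66} = {(o,66)}
  {o} × {67} = {(o,67)}
  {m} × {66, 67} = {(m,66), (m,67)}
  {m, n} × {66} = {(m,66), (n,66)}
  {m, o} × {66} = {(m,66), (o,66)}
  {m, n} × {67} = {(m,67), (n,67)}
  {m, o} × {67} = {(m,67), (o,67)}
  {n} × {66, 67} = {(n,66), (n,67)}
  {n, o} × {66} = {(n,66), (o,66)}
  {n, o} × {67} = {(n,67), (o,67)}
  {o} × {66, 67} = {(o,66), (o,67)}
  {m, n, o} × {66} = {(m,66), (n,66), (o,66)}
  {m, n, o} × {67} = {(m,67), (n,67), (o,67)}
  {m, n} × {66, 67} = {(m,66), (m,67), (n,66), (n,67)}
  {m, o} × {66, 67} = {(m,66), (m,67), (o,66), (o,67)}
  {n, o} × {66, 67} = {(n,66), (n,67), (o,66), (o,67)}
  {m, n, o} × {66, 67} = {(m,66), (m,67), (n,66), (n,67), (o,66), (o,67)}
These 22 distinct sets form the basis B.
Close under arbitrary unions to get τ_{X×Y}; counting gives |τ_{X×Y}| = 64.


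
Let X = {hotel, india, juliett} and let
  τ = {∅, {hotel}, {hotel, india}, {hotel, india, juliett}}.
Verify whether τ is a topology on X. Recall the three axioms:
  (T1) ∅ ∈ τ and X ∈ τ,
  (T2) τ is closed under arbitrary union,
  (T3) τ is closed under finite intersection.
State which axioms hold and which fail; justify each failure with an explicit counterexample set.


τ IS a topology on X.

Axiom (T1): ∅ ∈ τ? Yes; X ∈ τ? Yes.
Axiom (T2/T3): check pairwise unions and intersections of members of τ.
All pairwise intersections and unions checked — each lies in τ. Therefore τ satisfies (T1), (T2), (T3): it IS a topology on X.


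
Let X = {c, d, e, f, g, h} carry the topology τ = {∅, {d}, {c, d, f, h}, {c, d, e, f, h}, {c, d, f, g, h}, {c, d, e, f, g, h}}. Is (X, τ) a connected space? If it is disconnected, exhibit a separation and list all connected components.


(X, τ) is connected.

Find clopen sets (U ∈ τ with X ∖ U ∈ τ):
  U = ∅, X ∖ U = {c, d, e, f, g, h} — both open, so U is clopen.
  U = {c, d, e, f, g, h}, X ∖ U = ∅ — both open, so U is clopen.
Only trivial clopens (∅ and X) exist, so (X, τ) is connected.
Compute connected components by grouping points that agree on all clopens:
  component: {c, d, e, f, g, h}


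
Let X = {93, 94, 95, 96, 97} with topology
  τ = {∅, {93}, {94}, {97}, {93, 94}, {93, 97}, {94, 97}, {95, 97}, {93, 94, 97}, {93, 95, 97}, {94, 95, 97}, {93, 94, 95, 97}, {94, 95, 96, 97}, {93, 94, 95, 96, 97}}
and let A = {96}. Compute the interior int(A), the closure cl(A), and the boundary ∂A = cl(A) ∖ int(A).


int(A) = ∅, cl(A) = {96}, ∂A = {96}.

Closed sets in (X, τ) are complements of opens:
  closed(X, τ) = {∅, {93}, {96}, {93, 96}, {94, 96}, {95, 96}, {93, 94, 96}, {93, 95, 96}, {94, 95, 96}, {95, 96, 97}, {93, 94, 95, 96}, {93, 95, 96, 97}, {94, 95, 96, 97}, {93, 94, 95, 96, 97}}.
int(A) = ⋃ {U ∈ τ : U ⊆ A}. Opens contained in A: ∅.
Taking the union of these: int(A) = ∅.
cl(A) = ⋂ {C closed : A ⊆ C}. Closed sets containing A: {96}, {93, 96}, {94, 96}, {95, 96}, {93, 94, 96}, {93, 95, 96}, {94, 95, 96}, {95, 96, 97}, {93, 94, 95, 96}, {93, 95, 96, 97}, {94, 95, 96, 97}, {93, 94, 95, 96, 97}.
Intersecting these: cl(A) = {96}.
∂A = cl(A) ∖ int(A) = {96} ∖ ∅ = {96}.


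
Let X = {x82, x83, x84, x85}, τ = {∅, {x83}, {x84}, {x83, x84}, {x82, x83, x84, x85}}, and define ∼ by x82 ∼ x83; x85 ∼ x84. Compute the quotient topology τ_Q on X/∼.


X/∼ = {[x82=x83], [x84=x85]}; |τ_Q| = 2.

Equivalence classes: [x82=x83], [x84=x85].
Quotient map π: X → X/∼ sends x82 ↦ [x82=x83], x83 ↦ [x82=x83], x84 ↦ [x84=x85], x85 ↦ [x84=x85].
For each subset V ⊆ X/∼, compute π^{-1}(V) ⊆ X and check whether π^{-1}(V) ∈ τ. V is open in τ_Q iff π^{-1}(V) ∈ τ.
  V = {}: π^{-1}(V) = ∅ ∈ τ ✓.
  V = {[x82=x83]}: π^{-1}(V) = {x82, x83} ∉ τ ✗.
  V = {[x84=x85]}: π^{-1}(V) = {x84, x85} ∉ τ ✗.
  V = {[x82=x83], [x84=x85]}: π^{-1}(V) = {x82, x83, x84, x85} ∈ τ ✓.
Open sets in the quotient: τ_Q = {{}, {[x82=x83], [x84=x85]}} (2 elements).


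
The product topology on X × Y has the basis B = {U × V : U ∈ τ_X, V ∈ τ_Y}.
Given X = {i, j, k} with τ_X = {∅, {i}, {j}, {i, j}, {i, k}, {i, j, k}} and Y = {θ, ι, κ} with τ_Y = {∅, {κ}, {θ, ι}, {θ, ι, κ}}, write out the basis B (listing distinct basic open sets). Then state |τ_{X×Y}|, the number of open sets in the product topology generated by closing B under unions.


Basis B = {∅ × ∅, {i} × {κ}, {j} × {κ}, {i} × {θ, ι}, {i, j} × {κ}, {i, k} × {κ}, {j} × {θ, ι}, {i} × {θ, ι, κ}, {i, j, k} × {κ}, {j} × {θ, ι, κ}, {i, j} × {θ, ι}, {i, k} × {θ, ι}, {i, j} × {θ, ι, κ}, {i, k} × {θ, ι, κ}, {i, j, k} × {θ, ι}, {i, j, k} × {θ, ι, κ}}; |τ_{X×Y}| = 36.

Enumerate products U × V with U ∈ τ_X, V ∈ τ_Y (deduplicated):
  ∅ × ∅ = {} (∅)
  {i} × {κ} = {(i,κ)}
  {j} × {κ} = {(j,κ)}
  {i} × {θ, ι} = {(i,θ), (i,ι)}
  {i, j} × {κ} = {(i,κ), (j,κ)}
  {i, k} × {κ} = {(i,κ), (k,κ)}
  {j} × {θ, ι} = {(j,θ), (j,ι)}
  {i} × {θ, ι, κ} = {(i,θ), (i,ι), (i,κ)}
  {i, j, k} × {κ} = {(i,κ), (j,κ), (k,κ)}
  {j} × {θ, ι, κ} = {(j,θ), (j,ι), (j,κ)}
  {i, j} × {θ, ι} = {(i,θ), (i,ι), (j,θ), (j,ι)}
  {i, k} × {θ, ι} = {(i,θ), (i,ι), (k,θ), (k,ι)}
  {i, j} × {θ, ι, κ} = {(i,θ), (i,ι), (i,κ), (j,θ), (j,ι), (j,κ)}
  {i, k} × {θ, ι, κ} = {(i,θ), (i,ι), (i,κ), (k,θ), (k,ι), (k,κ)}
  {i, j, k} × {θ, ι} = {(i,θ), (i,ι), (j,θ), (j,ι), (k,θ), (k,ι)}
  {i, j, k} × {θ, ι, κ} = {(i,θ), (i,ι), (i,κ), (j,θ), (j,ι), (j,κ), (k,θ), (k,ι), (k,κ)}
These 16 distinct sets form the basis B.
Close under arbitrary unions to get τ_{X×Y}; counting gives |τ_{X×Y}| = 36.


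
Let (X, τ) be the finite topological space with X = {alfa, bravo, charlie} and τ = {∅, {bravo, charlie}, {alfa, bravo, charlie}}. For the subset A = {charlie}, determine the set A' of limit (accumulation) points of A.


A' = {alfa, bravo}

For each x ∈ X, list the open sets U ∈ τ with x ∈ U, then check whether U ∩ (A ∖ {x}) ≠ ∅ for every such U.
  x = alfa: opens ∋ x are {alfa, bravo, charlie}; each meets A ∖ {alfa}, so x IS a limit point.
  x = bravo: opens ∋ x are {bravo, charlie}, {alfa, bravo, charlie}; each meets A ∖ {bravo}, so x IS a limit point.
  x = charlie: open {bravo, charlie} ∋ x has {bravo, charlie} ∩ (A ∖ {charlie}) = ∅, so x is NOT a limit point.
Collecting: A' = {alfa, bravo}.


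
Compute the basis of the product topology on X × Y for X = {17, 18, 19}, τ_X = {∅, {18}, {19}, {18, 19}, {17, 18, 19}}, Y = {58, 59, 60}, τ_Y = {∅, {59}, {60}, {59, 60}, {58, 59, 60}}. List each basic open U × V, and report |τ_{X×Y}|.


Basis B = {∅ × ∅, {18} × {59}, {18} × {60}, {19} × {59}, {19} × {60}, {18} × {59, 60}, {18, 19} × {59}, {18, 19} × {60}, {19} × {59, 60}, {17, 18, 19} × {59}, {17, 18, 19} × {60}, {18} × {58, 59, 60}, {19} × {58, 59, 60}, {18, 19} × {59, 60}, {17, 18, 19} × {59, 60}, {18, 19} × {58, 59, 60}, {17, 18, 19} × {58, 59, 60}}; |τ_{X×Y}| = 48.

Enumerate products U × V with U ∈ τ_X, V ∈ τ_Y (deduplicated):
  ∅ × ∅ = {} (∅)
  {18} × {59} = {(18,59)}
  {18} × {60} = {(18,60)}
  {19} × {59} = {(19,59)}
  {19} × {60} = {(19,60)}
  {18} × {59, 60} = {(18,59), (18,60)}
  {18, 19} × {59} = {(18,59), (19,59)}
  {18, 19} × {60} = {(18,60), (19,60)}
  {19} × {59, 60} = {(19,59), (19,60)}
  {17, 18, 19} × {59} = {(17,59), (18,59), (19,59)}
  {17, 18, 19} × {60} = {(17,60), (18,60), (19,60)}
  {18} × {58, 59, 60} = {(18,58), (18,59), (18,60)}
  {19} × {58, 59, 60} = {(19,58), (19,59), (19,60)}
  {18, 19} × {59, 60} = {(18,59), (18,60), (19,59), (19,60)}
  {17, 18, 19} × {59, 60} = {(17,59), (17,60), (18,59), (18,60), (19,59), (19,60)}
  {18, 19} × {58, 59, 60} = {(18,58), (18,59), (18,60), (19,58), (19,59), (19,60)}
  {17, 18, 19} × {58, 59, 60} = {(17,58), (17,59), (17,60), (18,58), (18,59), (18,60), (19,58), (19,59), (19,60)}
These 17 distinct sets form the basis B.
Close under arbitrary unions to get τ_{X×Y}; counting gives |τ_{X×Y}| = 48.


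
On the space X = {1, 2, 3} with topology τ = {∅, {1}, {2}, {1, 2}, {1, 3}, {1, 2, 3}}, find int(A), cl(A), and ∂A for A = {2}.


int(A) = {2}, cl(A) = {2}, ∂A = ∅.

Closed sets in (X, τ) are complements of opens:
  closed(X, τ) = {∅, {2}, {3}, {1, 3}, {2, 3}, {1, 2, 3}}.
int(A) = ⋃ {U ∈ τ : U ⊆ A}. Opens contained in A: ∅, {2}.
Taking the union of these: int(A) = {2}.
cl(A) = ⋂ {C closed : A ⊆ C}. Closed sets containing A: {2}, {2, 3}, {1, 2, 3}.
Intersecting these: cl(A) = {2}.
∂A = cl(A) ∖ int(A) = {2} ∖ {2} = ∅.


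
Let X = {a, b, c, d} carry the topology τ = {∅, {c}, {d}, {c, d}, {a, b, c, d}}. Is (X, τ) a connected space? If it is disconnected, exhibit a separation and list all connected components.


(X, τ) is connected.

Find clopen sets (U ∈ τ with X ∖ U ∈ τ):
  U = ∅, X ∖ U = {a, b, c, d} — both open, so U is clopen.
  U = {a, b, c, d}, X ∖ U = ∅ — both open, so U is clopen.
Only trivial clopens (∅ and X) exist, so (X, τ) is connected.
Compute connected components by grouping points that agree on all clopens:
  component: {a, b, c, d}


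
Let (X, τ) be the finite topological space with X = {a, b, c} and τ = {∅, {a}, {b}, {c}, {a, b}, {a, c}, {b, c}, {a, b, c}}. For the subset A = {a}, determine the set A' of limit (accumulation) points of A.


A' = ∅

For each x ∈ X, list the open sets U ∈ τ with x ∈ U, then check whether U ∩ (A ∖ {x}) ≠ ∅ for every such U.
  x = a: open {a} ∋ x has {a} ∩ (A ∖ {a}) = ∅, so x is NOT a limit point.
  x = b: open {b} ∋ x has {b} ∩ (A ∖ {b}) = ∅, so x is NOT a limit point.
  x = c: open {c} ∋ x has {c} ∩ (A ∖ {c}) = ∅, so x is NOT a limit point.
Collecting: A' = ∅.


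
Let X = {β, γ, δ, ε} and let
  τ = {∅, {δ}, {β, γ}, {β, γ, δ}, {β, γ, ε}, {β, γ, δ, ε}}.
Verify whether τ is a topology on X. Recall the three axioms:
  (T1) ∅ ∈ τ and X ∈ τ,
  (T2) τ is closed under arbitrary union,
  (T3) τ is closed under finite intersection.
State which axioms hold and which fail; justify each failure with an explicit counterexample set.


τ IS a topology on X.

Axiom (T1): ∅ ∈ τ? Yes; X ∈ τ? Yes.
Axiom (T2/T3): check pairwise unions and intersections of members of τ.
All pairwise intersections and unions checked — each lies in τ. Therefore τ satisfies (T1), (T2), (T3): it IS a topology on X.


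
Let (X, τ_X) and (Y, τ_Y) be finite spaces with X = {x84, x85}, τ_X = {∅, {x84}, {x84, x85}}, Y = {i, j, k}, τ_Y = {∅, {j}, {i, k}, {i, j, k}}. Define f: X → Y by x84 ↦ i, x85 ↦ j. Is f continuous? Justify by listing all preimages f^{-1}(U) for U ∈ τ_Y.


f is NOT continuous.

Compute f^{-1}(U) for each U ∈ τ_Y:
  U = ∅: f^{-1}(U) = ∅ ∈ τ_X ✓.
  U = {j}: f^{-1}(U) = {x85} ∉ τ_X ✗.
  U = {i, k}: f^{-1}(U) = {x84} ∈ τ_X ✓.
  U = {i, j, k}: f^{-1}(U) = {x84, x85} ∈ τ_X ✓.
Found U = {j} with f^{-1}(U) = {x85} not in τ_X. Therefore f is NOT continuous.


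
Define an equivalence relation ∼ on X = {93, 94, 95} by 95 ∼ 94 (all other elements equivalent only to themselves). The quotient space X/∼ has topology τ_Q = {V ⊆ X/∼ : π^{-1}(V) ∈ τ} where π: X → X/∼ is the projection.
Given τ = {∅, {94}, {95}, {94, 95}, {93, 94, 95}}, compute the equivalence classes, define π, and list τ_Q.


X/∼ = {[93], [94=95]}; |τ_Q| = 3.

Equivalence classes: [93], [94=95].
Quotient map π: X → X/∼ sends 93 ↦ [93], 94 ↦ [94=95], 95 ↦ [94=95].
For each subset V ⊆ X/∼, compute π^{-1}(V) ⊆ X and check whether π^{-1}(V) ∈ τ. V is open in τ_Q iff π^{-1}(V) ∈ τ.
  V = {}: π^{-1}(V) = ∅ ∈ τ ✓.
  V = {[93]}: π^{-1}(V) = {93} ∉ τ ✗.
  V = {[94=95]}: π^{-1}(V) = {94, 95} ∈ τ ✓.
  V = {[93], [94=95]}: π^{-1}(V) = {93, 94, 95} ∈ τ ✓.
Open sets in the quotient: τ_Q = {{}, {[94=95]}, {[93], [94=95]}} (3 elements).


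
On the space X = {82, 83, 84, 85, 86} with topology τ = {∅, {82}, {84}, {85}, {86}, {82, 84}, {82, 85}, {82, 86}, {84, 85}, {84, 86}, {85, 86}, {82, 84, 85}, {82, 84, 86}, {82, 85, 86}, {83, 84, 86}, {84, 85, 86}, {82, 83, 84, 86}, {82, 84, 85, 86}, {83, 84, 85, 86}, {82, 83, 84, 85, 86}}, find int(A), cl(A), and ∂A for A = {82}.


int(A) = {82}, cl(A) = {82}, ∂A = ∅.

Closed sets in (X, τ) are complements of opens:
  closed(X, τ) = {∅, {82}, {83}, {85}, {82, 83}, {82, 85}, {83, 84}, {83, 85}, {83, 86}, {82, 83, 84}, {82, 83, 85}, {82, 83, 86}, {83, 84, 85}, {83, 84, 86}, {83, 85, 86}, {82, 83, 84, 85}, {82, 83, 84, 86}, {82, 83, 85, 86}, {83, 84, 85, 86}, {82, 83, 84, 85, 86}}.
int(A) = ⋃ {U ∈ τ : U ⊆ A}. Opens contained in A: ∅, {82}.
Taking the union of these: int(A) = {82}.
cl(A) = ⋂ {C closed : A ⊆ C}. Closed sets containing A: {82}, {82, 83}, {82, 85}, {82, 83, 84}, {82, 83, 85}, {82, 83, 86}, {82, 83, 84, 85}, {82, 83, 84, 86}, {82, 83, 85, 86}, {82, 83, 84, 85, 86}.
Intersecting these: cl(A) = {82}.
∂A = cl(A) ∖ int(A) = {82} ∖ {82} = ∅.


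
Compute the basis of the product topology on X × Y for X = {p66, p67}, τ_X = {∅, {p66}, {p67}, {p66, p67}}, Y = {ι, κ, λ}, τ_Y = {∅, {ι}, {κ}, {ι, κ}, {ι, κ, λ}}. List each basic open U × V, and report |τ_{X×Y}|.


Basis B = {∅ × ∅, {p66} × {ι}, {p66} × {κ}, {p67} × {ι}, {p67} × {κ}, {p66} × {ι, κ}, {p66, p67} × {ι}, {p66, p67} × {κ}, {p67} × {ι, κ}, {p66} × {ι, κ, λ}, {p67} × {ι, κ, λ}, {p66, p67} × {ι, κ}, {p66, p67} × {ι, κ, λ}}; |τ_{X×Y}| = 25.

Enumerate products U × V with U ∈ τ_X, V ∈ τ_Y (deduplicated):
  ∅ × ∅ = {} (∅)
  {p66} × {ι} = {(p66,ι)}
  {p66} × {κ} = {(p66,κ)}
  {p67} × {ι} = {(p67,ι)}
  {p67} × {κ} = {(p67,κ)}
  {p66} × {ι, κ} = {(p66,ι), (p66,κ)}
  {p66, p67} × {ι} = {(p66,ι), (p67,ι)}
  {p66, p67} × {κ} = {(p66,κ), (p67,κ)}
  {p67} × {ι, κ} = {(p67,ι), (p67,κ)}
  {p66} × {ι, κ, λ} = {(p66,ι), (p66,κ), (p66,λ)}
  {p67} × {ι, κ, λ} = {(p67,ι), (p67,κ), (p67,λ)}
  {p66, p67} × {ι, κ} = {(p66,ι), (p66,κ), (p67,ι), (p67,κ)}
  {p66, p67} × {ι, κ, λ} = {(p66,ι), (p66,κ), (p66,λ), (p67,ι), (p67,κ), (p67,λ)}
These 13 distinct sets form the basis B.
Close under arbitrary unions to get τ_{X×Y}; counting gives |τ_{X×Y}| = 25.


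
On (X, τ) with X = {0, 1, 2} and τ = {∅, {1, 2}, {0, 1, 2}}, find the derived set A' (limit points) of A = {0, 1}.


A' = {0, 2}

For each x ∈ X, list the open sets U ∈ τ with x ∈ U, then check whether U ∩ (A ∖ {x}) ≠ ∅ for every such U.
  x = 0: opens ∋ x are {0, 1, 2}; each meets A ∖ {0}, so x IS a limit point.
  x = 1: open {1, 2} ∋ x has {1, 2} ∩ (A ∖ {1}) = ∅, so x is NOT a limit point.
  x = 2: opens ∋ x are {1, 2}, {0, 1, 2}; each meets A ∖ {2}, so x IS a limit point.
Collecting: A' = {0, 2}.


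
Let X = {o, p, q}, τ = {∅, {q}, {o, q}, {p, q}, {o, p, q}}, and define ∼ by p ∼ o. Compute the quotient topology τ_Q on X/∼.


X/∼ = {[o=p], [q]}; |τ_Q| = 3.

Equivalence classes: [o=p], [q].
Quotient map π: X → X/∼ sends o ↦ [o=p], p ↦ [o=p], q ↦ [q].
For each subset V ⊆ X/∼, compute π^{-1}(V) ⊆ X and check whether π^{-1}(V) ∈ τ. V is open in τ_Q iff π^{-1}(V) ∈ τ.
  V = {}: π^{-1}(V) = ∅ ∈ τ ✓.
  V = {[o=p]}: π^{-1}(V) = {o, p} ∉ τ ✗.
  V = {[q]}: π^{-1}(V) = {q} ∈ τ ✓.
  V = {[o=p], [q]}: π^{-1}(V) = {o, p, q} ∈ τ ✓.
Open sets in the quotient: τ_Q = {{}, {[q]}, {[o=p], [q]}} (3 elements).


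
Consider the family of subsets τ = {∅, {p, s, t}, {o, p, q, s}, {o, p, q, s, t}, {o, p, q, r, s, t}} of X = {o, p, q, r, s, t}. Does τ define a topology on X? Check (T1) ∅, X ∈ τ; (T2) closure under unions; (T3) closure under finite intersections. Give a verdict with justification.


τ is NOT a topology on X.

Axiom (T1): ∅ ∈ τ? Yes; X ∈ τ? Yes.
Axiom (T2/T3): check pairwise unions and intersections of members of τ.
Counterexample for (T3): {p, s, t} ∩ {o, p, q, s} = {p, s} ∉ τ. Therefore τ is NOT a topology.


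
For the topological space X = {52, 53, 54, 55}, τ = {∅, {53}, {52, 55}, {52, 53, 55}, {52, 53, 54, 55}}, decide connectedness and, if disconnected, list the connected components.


(X, τ) is connected.

Find clopen sets (U ∈ τ with X ∖ U ∈ τ):
  U = ∅, X ∖ U = {52, 53, 54, 55} — both open, so U is clopen.
  U = {52, 53, 54, 55}, X ∖ U = ∅ — both open, so U is clopen.
Only trivial clopens (∅ and X) exist, so (X, τ) is connected.
Compute connected components by grouping points that agree on all clopens:
  component: {52, 53, 54, 55}


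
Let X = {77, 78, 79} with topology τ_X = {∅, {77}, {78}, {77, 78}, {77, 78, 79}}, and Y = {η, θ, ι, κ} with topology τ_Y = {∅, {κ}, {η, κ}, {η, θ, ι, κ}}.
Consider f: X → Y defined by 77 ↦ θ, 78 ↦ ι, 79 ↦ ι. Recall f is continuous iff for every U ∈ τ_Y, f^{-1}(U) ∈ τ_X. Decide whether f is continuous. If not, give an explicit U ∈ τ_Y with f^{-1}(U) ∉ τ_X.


f IS continuous.

Compute f^{-1}(U) for each U ∈ τ_Y:
  U = ∅: f^{-1}(U) = ∅ ∈ τ_X ✓.
  U = {κ}: f^{-1}(U) = ∅ ∈ τ_X ✓.
  U = {η, κ}: f^{-1}(U) = ∅ ∈ τ_X ✓.
  U = {η, θ, ι, κ}: f^{-1}(U) = {77, 78, 79} ∈ τ_X ✓.
Every preimage lies in τ_X, so f IS continuous.


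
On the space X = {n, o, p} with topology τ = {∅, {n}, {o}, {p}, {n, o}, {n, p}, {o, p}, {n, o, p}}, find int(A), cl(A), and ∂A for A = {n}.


int(A) = {n}, cl(A) = {n}, ∂A = ∅.

Closed sets in (X, τ) are complements of opens:
  closed(X, τ) = {∅, {n}, {o}, {p}, {n, o}, {n, p}, {o, p}, {n, o, p}}.
int(A) = ⋃ {U ∈ τ : U ⊆ A}. Opens contained in A: ∅, {n}.
Taking the union of these: int(A) = {n}.
cl(A) = ⋂ {C closed : A ⊆ C}. Closed sets containing A: {n}, {n, o}, {n, p}, {n, o, p}.
Intersecting these: cl(A) = {n}.
∂A = cl(A) ∖ int(A) = {n} ∖ {n} = ∅.


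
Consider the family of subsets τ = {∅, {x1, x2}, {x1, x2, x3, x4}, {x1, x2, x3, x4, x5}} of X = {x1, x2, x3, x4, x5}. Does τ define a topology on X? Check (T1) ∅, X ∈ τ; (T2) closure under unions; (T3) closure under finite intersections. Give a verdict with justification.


τ IS a topology on X.

Axiom (T1): ∅ ∈ τ? Yes; X ∈ τ? Yes.
Axiom (T2/T3): check pairwise unions and intersections of members of τ.
All pairwise intersections and unions checked — each lies in τ. Therefore τ satisfies (T1), (T2), (T3): it IS a topology on X.


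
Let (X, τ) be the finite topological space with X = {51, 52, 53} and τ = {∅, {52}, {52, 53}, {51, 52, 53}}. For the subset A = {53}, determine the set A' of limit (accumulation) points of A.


A' = {51}

For each x ∈ X, list the open sets U ∈ τ with x ∈ U, then check whether U ∩ (A ∖ {x}) ≠ ∅ for every such U.
  x = 51: opens ∋ x are {51, 52, 53}; each meets A ∖ {51}, so x IS a limit point.
  x = 52: open {52} ∋ x has {52} ∩ (A ∖ {52}) = ∅, so x is NOT a limit point.
  x = 53: open {52, 53} ∋ x has {52, 53} ∩ (A ∖ {53}) = ∅, so x is NOT a limit point.
Collecting: A' = {51}.


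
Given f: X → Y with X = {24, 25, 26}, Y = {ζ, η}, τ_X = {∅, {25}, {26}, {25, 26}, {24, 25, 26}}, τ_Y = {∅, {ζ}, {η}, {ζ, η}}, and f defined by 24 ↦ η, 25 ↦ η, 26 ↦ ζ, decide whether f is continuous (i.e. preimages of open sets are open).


f is NOT continuous.

Compute f^{-1}(U) for each U ∈ τ_Y:
  U = ∅: f^{-1}(U) = ∅ ∈ τ_X ✓.
  U = {ζ}: f^{-1}(U) = {26} ∈ τ_X ✓.
  U = {η}: f^{-1}(U) = {24, 25} ∉ τ_X ✗.
  U = {ζ, η}: f^{-1}(U) = {24, 25, 26} ∈ τ_X ✓.
Found U = {η} with f^{-1}(U) = {24, 25} not in τ_X. Therefore f is NOT continuous.


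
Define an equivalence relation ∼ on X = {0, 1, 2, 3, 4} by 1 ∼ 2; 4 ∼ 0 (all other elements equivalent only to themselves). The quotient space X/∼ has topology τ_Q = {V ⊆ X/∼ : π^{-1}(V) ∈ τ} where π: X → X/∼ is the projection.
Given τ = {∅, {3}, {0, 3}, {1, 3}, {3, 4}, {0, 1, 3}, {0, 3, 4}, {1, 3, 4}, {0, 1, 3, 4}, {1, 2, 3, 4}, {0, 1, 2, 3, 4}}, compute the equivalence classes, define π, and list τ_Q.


X/∼ = {[0=4], [1=2], [3]}; |τ_Q| = 4.

Equivalence classes: [0=4], [1=2], [3].
Quotient map π: X → X/∼ sends 0 ↦ [0=4], 1 ↦ [1=2], 2 ↦ [1=2], 3 ↦ [3], 4 ↦ [0=4].
For each subset V ⊆ X/∼, compute π^{-1}(V) ⊆ X and check whether π^{-1}(V) ∈ τ. V is open in τ_Q iff π^{-1}(V) ∈ τ.
  V = {}: π^{-1}(V) = ∅ ∈ τ ✓.
  V = {[0=4]}: π^{-1}(V) = {0, 4} ∉ τ ✗.
  V = {[1=2]}: π^{-1}(V) = {1, 2} ∉ τ ✗.
  V = {[0=4], [1=2]}: π^{-1}(V) = {0, 1, 2, 4} ∉ τ ✗.
  V = {[3]}: π^{-1}(V) = {3} ∈ τ ✓.
  V = {[0=4], [3]}: π^{-1}(V) = {0, 3, 4} ∈ τ ✓.
  V = {[1=2], [3]}: π^{-1}(V) = {1, 2, 3} ∉ τ ✗.
  V = {[0=4], [1=2], [3]}: π^{-1}(V) = {0, 1, 2, 3, 4} ∈ τ ✓.
Open sets in the quotient: τ_Q = {{}, {[3]}, {[0=4], [3]}, {[0=4], [1=2], [3]}} (4 elements).


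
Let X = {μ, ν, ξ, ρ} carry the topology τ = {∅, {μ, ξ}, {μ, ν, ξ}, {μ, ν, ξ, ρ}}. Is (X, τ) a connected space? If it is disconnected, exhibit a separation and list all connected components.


(X, τ) is connected.

Find clopen sets (U ∈ τ with X ∖ U ∈ τ):
  U = ∅, X ∖ U = {μ, ν, ξ, ρ} — both open, so U is clopen.
  U = {μ, ν, ξ, ρ}, X ∖ U = ∅ — both open, so U is clopen.
Only trivial clopens (∅ and X) exist, so (X, τ) is connected.
Compute connected components by grouping points that agree on all clopens:
  component: {μ, ν, ξ, ρ}


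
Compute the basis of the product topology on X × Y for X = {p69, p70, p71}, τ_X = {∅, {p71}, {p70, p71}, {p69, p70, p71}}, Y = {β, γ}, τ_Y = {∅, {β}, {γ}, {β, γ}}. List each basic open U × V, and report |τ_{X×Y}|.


Basis B = {∅ × ∅, {p71} × {β}, {p71} × {γ}, {p70, p71} × {β}, {p70, p71} × {γ}, {p71} × {β, γ}, {p69, p70, p71} × {β}, {p69, p70, p71} × {γ}, {p70, p71} × {β, γ}, {p69, p70, p71} × {β, γ}}; |τ_{X×Y}| = 16.

Enumerate products U × V with U ∈ τ_X, V ∈ τ_Y (deduplicated):
  ∅ × ∅ = {} (∅)
  {p71} × {β} = {(p71,β)}
  {p71} × {γ} = {(p71,γ)}
  {p70, p71} × {β} = {(p70,β), (p71,β)}
  {p70, p71} × {γ} = {(p70,γ), (p71,γ)}
  {p71} × {β, γ} = {(p71,β), (p71,γ)}
  {p69, p70, p71} × {β} = {(p69,β), (p70,β), (p71,β)}
  {p69, p70, p71} × {γ} = {(p69,γ), (p70,γ), (p71,γ)}
  {p70, p71} × {β, γ} = {(p70,β), (p70,γ), (p71,β), (p71,γ)}
  {p69, p70, p71} × {β, γ} = {(p69,β), (p69,γ), (p70,β), (p70,γ), (p71,β), (p71,γ)}
These 10 distinct sets form the basis B.
Close under arbitrary unions to get τ_{X×Y}; counting gives |τ_{X×Y}| = 16.


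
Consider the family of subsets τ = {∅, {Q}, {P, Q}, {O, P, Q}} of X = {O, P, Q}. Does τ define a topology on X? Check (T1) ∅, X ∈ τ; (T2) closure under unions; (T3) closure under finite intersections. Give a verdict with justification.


τ IS a topology on X.

Axiom (T1): ∅ ∈ τ? Yes; X ∈ τ? Yes.
Axiom (T2/T3): check pairwise unions and intersections of members of τ.
All pairwise intersections and unions checked — each lies in τ. Therefore τ satisfies (T1), (T2), (T3): it IS a topology on X.


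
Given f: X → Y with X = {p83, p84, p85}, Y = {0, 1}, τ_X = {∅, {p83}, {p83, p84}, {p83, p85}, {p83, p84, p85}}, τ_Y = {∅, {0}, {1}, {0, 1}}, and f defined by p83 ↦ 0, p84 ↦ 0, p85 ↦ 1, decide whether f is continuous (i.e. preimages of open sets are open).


f is NOT continuous.

Compute f^{-1}(U) for each U ∈ τ_Y:
  U = ∅: f^{-1}(U) = ∅ ∈ τ_X ✓.
  U = {0}: f^{-1}(U) = {p83, p84} ∈ τ_X ✓.
  U = {1}: f^{-1}(U) = {p85} ∉ τ_X ✗.
  U = {0, 1}: f^{-1}(U) = {p83, p84, p85} ∈ τ_X ✓.
Found U = {1} with f^{-1}(U) = {p85} not in τ_X. Therefore f is NOT continuous.


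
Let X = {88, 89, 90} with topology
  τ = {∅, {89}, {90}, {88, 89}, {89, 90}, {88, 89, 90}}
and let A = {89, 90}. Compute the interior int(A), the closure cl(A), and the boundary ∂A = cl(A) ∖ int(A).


int(A) = {89, 90}, cl(A) = {88, 89, 90}, ∂A = {88}.

Closed sets in (X, τ) are complements of opens:
  closed(X, τ) = {∅, {88}, {90}, {88, 89}, {88, 90}, {88, 89, 90}}.
int(A) = ⋃ {U ∈ τ : U ⊆ A}. Opens contained in A: ∅, {89}, {90}, {89, 90}.
Taking the union of these: int(A) = {89, 90}.
cl(A) = ⋂ {C closed : A ⊆ C}. Closed sets containing A: {88, 89, 90}.
Intersecting these: cl(A) = {88, 89, 90}.
∂A = cl(A) ∖ int(A) = {88, 89, 90} ∖ {89, 90} = {88}.


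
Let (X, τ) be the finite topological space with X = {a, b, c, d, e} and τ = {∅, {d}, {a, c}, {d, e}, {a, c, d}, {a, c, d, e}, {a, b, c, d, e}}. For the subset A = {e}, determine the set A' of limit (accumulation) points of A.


A' = {b}

For each x ∈ X, list the open sets U ∈ τ with x ∈ U, then check whether U ∩ (A ∖ {x}) ≠ ∅ for every such U.
  x = a: open {a, c} ∋ x has {a, c} ∩ (A ∖ {a}) = ∅, so x is NOT a limit point.
  x = b: opens ∋ x are {a, b, c, d, e}; each meets A ∖ {b}, so x IS a limit point.
  x = c: open {a, c} ∋ x has {a, c} ∩ (A ∖ {c}) = ∅, so x is NOT a limit point.
  x = d: open {d} ∋ x has {d} ∩ (A ∖ {d}) = ∅, so x is NOT a limit point.
  x = e: open {d, e} ∋ x has {d, e} ∩ (A ∖ {e}) = ∅, so x is NOT a limit point.
Collecting: A' = {b}.


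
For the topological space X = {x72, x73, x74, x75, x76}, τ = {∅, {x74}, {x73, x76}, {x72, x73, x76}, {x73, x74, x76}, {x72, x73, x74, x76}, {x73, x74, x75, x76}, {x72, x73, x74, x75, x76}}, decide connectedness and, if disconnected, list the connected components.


(X, τ) is connected.

Find clopen sets (U ∈ τ with X ∖ U ∈ τ):
  U = ∅, X ∖ U = {x72, x73, x74, x75, x76} — both open, so U is clopen.
  U = {x72, x73, x74, x75, x76}, X ∖ U = ∅ — both open, so U is clopen.
Only trivial clopens (∅ and X) exist, so (X, τ) is connected.
Compute connected components by grouping points that agree on all clopens:
  component: {x72, x73, x74, x75, x76}


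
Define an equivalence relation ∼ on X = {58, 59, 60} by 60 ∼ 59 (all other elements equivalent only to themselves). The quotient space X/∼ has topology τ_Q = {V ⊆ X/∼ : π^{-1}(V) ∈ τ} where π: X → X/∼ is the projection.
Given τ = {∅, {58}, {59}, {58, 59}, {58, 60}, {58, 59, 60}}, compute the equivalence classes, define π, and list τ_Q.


X/∼ = {[58], [59=60]}; |τ_Q| = 3.

Equivalence classes: [58], [59=60].
Quotient map π: X → X/∼ sends 58 ↦ [58], 59 ↦ [59=60], 60 ↦ [59=60].
For each subset V ⊆ X/∼, compute π^{-1}(V) ⊆ X and check whether π^{-1}(V) ∈ τ. V is open in τ_Q iff π^{-1}(V) ∈ τ.
  V = {}: π^{-1}(V) = ∅ ∈ τ ✓.
  V = {[58]}: π^{-1}(V) = {58} ∈ τ ✓.
  V = {[59=60]}: π^{-1}(V) = {59, 60} ∉ τ ✗.
  V = {[58], [59=60]}: π^{-1}(V) = {58, 59, 60} ∈ τ ✓.
Open sets in the quotient: τ_Q = {{}, {[58]}, {[58], [59=60]}} (3 elements).


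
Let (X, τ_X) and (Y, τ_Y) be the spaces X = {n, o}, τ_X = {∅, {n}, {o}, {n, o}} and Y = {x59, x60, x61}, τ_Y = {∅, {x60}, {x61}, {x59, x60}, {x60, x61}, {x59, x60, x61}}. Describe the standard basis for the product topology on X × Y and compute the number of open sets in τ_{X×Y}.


Basis B = {∅ × ∅, {n} × {x60}, {n} × {x61}, {o} × {x60}, {o} × {x61}, {n} × {x59, x60}, {n} × {x60, x61}, {n, o} × {x60}, {n, o} × {x61}, {o} × {x59, x60}, {o} × {x60, x61}, {n} × {x59, x60, x61}, {o} × {x59, x60, x61}, {n, o} × {x59, x60}, {n, o} × {x60, x61}, {n, o} × {x59, x60, x61}}; |τ_{X×Y}| = 36.

Enumerate products U × V with U ∈ τ_X, V ∈ τ_Y (deduplicated):
  ∅ × ∅ = {} (∅)
  {n} × {x60} = {(n,x60)}
  {n} × {x61} = {(n,x61)}
  {o} × {x60} = {(o,x60)}
  {o} × {x61} = {(o,x61)}
  {n} × {x59, x60} = {(n,x59), (n,x60)}
  {n} × {x60, x61} = {(n,x60), (n,x61)}
  {n, o} × {x60} = {(n,x60), (o,x60)}
  {n, o} × {x61} = {(n,x61), (o,x61)}
  {o} × {x59, x60} = {(o,x59), (o,x60)}
  {o} × {x60, x61} = {(o,x60), (o,x61)}
  {n} × {x59, x60, x61} = {(n,x59), (n,x60), (n,x61)}
  {o} × {x59, x60, x61} = {(o,x59), (o,x60), (o,x61)}
  {n, o} × {x59, x60} = {(n,x59), (n,x60), (o,x59), (o,x60)}
  {n, o} × {x60, x61} = {(n,x60), (n,x61), (o,x60), (o,x61)}
  {n, o} × {x59, x60, x61} = {(n,x59), (n,x60), (n,x61), (o,x59), (o,x60), (o,x61)}
These 16 distinct sets form the basis B.
Close under arbitrary unions to get τ_{X×Y}; counting gives |τ_{X×Y}| = 36.


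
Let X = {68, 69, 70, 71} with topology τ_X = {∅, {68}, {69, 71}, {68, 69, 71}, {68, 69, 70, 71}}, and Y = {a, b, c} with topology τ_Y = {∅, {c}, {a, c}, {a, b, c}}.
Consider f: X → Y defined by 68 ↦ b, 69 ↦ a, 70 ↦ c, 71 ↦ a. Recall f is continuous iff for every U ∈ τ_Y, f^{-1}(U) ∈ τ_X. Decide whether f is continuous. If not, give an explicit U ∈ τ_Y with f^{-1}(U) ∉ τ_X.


f is NOT continuous.

Compute f^{-1}(U) for each U ∈ τ_Y:
  U = ∅: f^{-1}(U) = ∅ ∈ τ_X ✓.
  U = {c}: f^{-1}(U) = {70} ∉ τ_X ✗.
  U = {a, c}: f^{-1}(U) = {69, 70, 71} ∉ τ_X ✗.
  U = {a, b, c}: f^{-1}(U) = {68, 69, 70, 71} ∈ τ_X ✓.
Found U = {c} with f^{-1}(U) = {70} not in τ_X. Therefore f is NOT continuous.


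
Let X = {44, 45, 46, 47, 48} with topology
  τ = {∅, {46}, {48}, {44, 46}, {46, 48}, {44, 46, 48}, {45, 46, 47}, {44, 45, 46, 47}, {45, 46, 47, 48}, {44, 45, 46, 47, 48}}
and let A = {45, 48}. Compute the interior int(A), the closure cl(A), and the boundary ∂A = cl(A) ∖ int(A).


int(A) = {48}, cl(A) = {45, 47, 48}, ∂A = {45, 47}.

Closed sets in (X, τ) are complements of opens:
  closed(X, τ) = {∅, {44}, {48}, {44, 48}, {45, 47}, {44, 45, 47}, {45, 47, 48}, {44, 45, 46, 47}, {44, 45, 47, 48}, {44, 45, 46, 47, 48}}.
int(A) = ⋃ {U ∈ τ : U ⊆ A}. Opens contained in A: ∅, {48}.
Taking the union of these: int(A) = {48}.
cl(A) = ⋂ {C closed : A ⊆ C}. Closed sets containing A: {45, 47, 48}, {44, 45, 47, 48}, {44, 45, 46, 47, 48}.
Intersecting these: cl(A) = {45, 47, 48}.
∂A = cl(A) ∖ int(A) = {45, 47, 48} ∖ {48} = {45, 47}.


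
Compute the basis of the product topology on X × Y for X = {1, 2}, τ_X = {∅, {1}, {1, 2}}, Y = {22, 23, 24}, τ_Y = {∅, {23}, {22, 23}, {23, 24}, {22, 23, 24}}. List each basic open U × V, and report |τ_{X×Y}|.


Basis B = {∅ × ∅, {1} × {23}, {1} × {22, 23}, {1} × {23, 24}, {1, 2} × {23}, {1} × {22, 23, 24}, {1, 2} × {22, 23}, {1, 2} × {23, 24}, {1, 2} × {22, 23, 24}}; |τ_{X×Y}| = 14.

Enumerate products U × V with U ∈ τ_X, V ∈ τ_Y (deduplicated):
  ∅ × ∅ = {} (∅)
  {1} × {23} = {(1,23)}
  {1} × {22, 23} = {(1,22), (1,23)}
  {1} × {23, 24} = {(1,23), (1,24)}
  {1, 2} × {23} = {(1,23), (2,23)}
  {1} × {22, 23, 24} = {(1,22), (1,23), (1,24)}
  {1, 2} × {22, 23} = {(1,22), (1,23), (2,22), (2,23)}
  {1, 2} × {23, 24} = {(1,23), (1,24), (2,23), (2,24)}
  {1, 2} × {22, 23, 24} = {(1,22), (1,23), (1,24), (2,22), (2,23), (2,24)}
These 9 distinct sets form the basis B.
Close under arbitrary unions to get τ_{X×Y}; counting gives |τ_{X×Y}| = 14.


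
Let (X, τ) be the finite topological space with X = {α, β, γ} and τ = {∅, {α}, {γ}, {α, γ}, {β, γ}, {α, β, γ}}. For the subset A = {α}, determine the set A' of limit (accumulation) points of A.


A' = ∅

For each x ∈ X, list the open sets U ∈ τ with x ∈ U, then check whether U ∩ (A ∖ {x}) ≠ ∅ for every such U.
  x = α: open {α} ∋ x has {α} ∩ (A ∖ {α}) = ∅, so x is NOT a limit point.
  x = β: open {β, γ} ∋ x has {β, γ} ∩ (A ∖ {β}) = ∅, so x is NOT a limit point.
  x = γ: open {γ} ∋ x has {γ} ∩ (A ∖ {γ}) = ∅, so x is NOT a limit point.
Collecting: A' = ∅.


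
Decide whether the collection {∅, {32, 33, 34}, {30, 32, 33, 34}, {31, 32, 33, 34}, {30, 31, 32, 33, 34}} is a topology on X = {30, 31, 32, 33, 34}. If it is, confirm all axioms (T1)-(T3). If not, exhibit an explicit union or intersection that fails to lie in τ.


τ IS a topology on X.

Axiom (T1): ∅ ∈ τ? Yes; X ∈ τ? Yes.
Axiom (T2/T3): check pairwise unions and intersections of members of τ.
All pairwise intersections and unions checked — each lies in τ. Therefore τ satisfies (T1), (T2), (T3): it IS a topology on X.


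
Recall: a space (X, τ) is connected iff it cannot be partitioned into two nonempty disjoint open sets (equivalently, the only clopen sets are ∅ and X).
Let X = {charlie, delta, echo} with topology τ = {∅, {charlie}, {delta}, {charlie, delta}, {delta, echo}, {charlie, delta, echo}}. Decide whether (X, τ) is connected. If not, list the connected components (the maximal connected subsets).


(X, τ) is disconnected; components = [{charlie}, {delta, echo}].

Find clopen sets (U ∈ τ with X ∖ U ∈ τ):
  U = ∅, X ∖ U = {charlie, delta, echo} — both open, so U is clopen.
  U = {charlie}, X ∖ U = {delta, echo} — both open, so U is clopen.
  U = {delta, echo}, X ∖ U = {charlie} — both open, so U is clopen.
  U = {charlie, delta, echo}, X ∖ U = ∅ — both open, so U is clopen.
Nontrivial clopen(s) exist: e.g. {delta, echo}. So (X, τ) is disconnected.
Compute connected components by grouping points that agree on all clopens:
  component: {charlie}
  component: {delta, echo}


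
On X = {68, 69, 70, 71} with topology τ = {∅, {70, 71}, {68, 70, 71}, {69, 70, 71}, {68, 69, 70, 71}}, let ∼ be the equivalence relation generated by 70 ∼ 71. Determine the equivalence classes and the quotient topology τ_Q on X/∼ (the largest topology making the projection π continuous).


X/∼ = {[68], [69], [70=71]}; |τ_Q| = 5.

Equivalence classes: [68], [69], [70=71].
Quotient map π: X → X/∼ sends 68 ↦ [68], 69 ↦ [69], 70 ↦ [70=71], 71 ↦ [70=71].
For each subset V ⊆ X/∼, compute π^{-1}(V) ⊆ X and check whether π^{-1}(V) ∈ τ. V is open in τ_Q iff π^{-1}(V) ∈ τ.
  V = {}: π^{-1}(V) = ∅ ∈ τ ✓.
  V = {[68]}: π^{-1}(V) = {68} ∉ τ ✗.
  V = {[69]}: π^{-1}(V) = {69} ∉ τ ✗.
  V = {[68], [69]}: π^{-1}(V) = {68, 69} ∉ τ ✗.
  V = {[70=71]}: π^{-1}(V) = {70, 71} ∈ τ ✓.
  V = {[68], [70=71]}: π^{-1}(V) = {68, 70, 71} ∈ τ ✓.
  V = {[69], [70=71]}: π^{-1}(V) = {69, 70, 71} ∈ τ ✓.
  V = {[68], [69], [70=71]}: π^{-1}(V) = {68, 69, 70, 71} ∈ τ ✓.
Open sets in the quotient: τ_Q = {{}, {[70=71]}, {[68], [70=71]}, {[69], [70=71]}, {[68], [69], [70=71]}} (5 elements).


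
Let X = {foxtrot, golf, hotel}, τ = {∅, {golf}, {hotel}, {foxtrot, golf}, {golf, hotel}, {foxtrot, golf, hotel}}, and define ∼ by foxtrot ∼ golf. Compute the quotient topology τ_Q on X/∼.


X/∼ = {[foxtrot=golf], [hotel]}; |τ_Q| = 4.

Equivalence classes: [foxtrot=golf], [hotel].
Quotient map π: X → X/∼ sends foxtrot ↦ [foxtrot=golf], golf ↦ [foxtrot=golf], hotel ↦ [hotel].
For each subset V ⊆ X/∼, compute π^{-1}(V) ⊆ X and check whether π^{-1}(V) ∈ τ. V is open in τ_Q iff π^{-1}(V) ∈ τ.
  V = {}: π^{-1}(V) = ∅ ∈ τ ✓.
  V = {[foxtrot=golf]}: π^{-1}(V) = {foxtrot, golf} ∈ τ ✓.
  V = {[hotel]}: π^{-1}(V) = {hotel} ∈ τ ✓.
  V = {[foxtrot=golf], [hotel]}: π^{-1}(V) = {foxtrot, golf, hotel} ∈ τ ✓.
Open sets in the quotient: τ_Q = {{}, {[foxtrot=golf]}, {[hotel]}, {[foxtrot=golf], [hotel]}} (4 elements).


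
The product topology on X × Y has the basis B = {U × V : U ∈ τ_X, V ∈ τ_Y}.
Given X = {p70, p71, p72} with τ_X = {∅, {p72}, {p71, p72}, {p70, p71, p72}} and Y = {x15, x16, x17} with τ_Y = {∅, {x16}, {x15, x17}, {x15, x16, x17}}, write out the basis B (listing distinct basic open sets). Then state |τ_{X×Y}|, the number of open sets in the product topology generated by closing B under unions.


Basis B = {∅ × ∅, {p72} × {x16}, {p71, p72} × {x16}, {p72} × {x15, x17}, {p70, p71, p72} × {x16}, {p72} × {x15, x16, x17}, {p71, p72} × {x15, x17}, {p70, p71, p72} × {x15, x17}, {p71, p72} × {x15, x16, x17}, {p70, p71, p72} × {x15, x16, x17}}; |τ_{X×Y}| = 16.

Enumerate products U × V with U ∈ τ_X, V ∈ τ_Y (deduplicated):
  ∅ × ∅ = {} (∅)
  {p72} × {x16} = {(p72,x16)}
  {p71, p72} × {x16} = {(p71,x16), (p72,x16)}
  {p72} × {x15, x17} = {(p72,x15), (p72,x17)}
  {p70, p71, p72} × {x16} = {(p70,x16), (p71,x16), (p72,x16)}
  {p72} × {x15, x16, x17} = {(p72,x15), (p72,x16), (p72,x17)}
  {p71, p72} × {x15, x17} = {(p71,x15), (p71,x17), (p72,x15), (p72,x17)}
  {p70, p71, p72} × {x15, x17} = {(p70,x15), (p70,x17), (p71,x15), (p71,x17), (p72,x15), (p72,x17)}
  {p71, p72} × {x15, x16, x17} = {(p71,x15), (p71,x16), (p71,x17), (p72,x15), (p72,x16), (p72,x17)}
  {p70, p71, p72} × {x15, x16, x17} = {(p70,x15), (p70,x16), (p70,x17), (p71,x15), (p71,x16), (p71,x17), (p72,x15), (p72,x16), (p72,x17)}
These 10 distinct sets form the basis B.
Close under arbitrary unions to get τ_{X×Y}; counting gives |τ_{X×Y}| = 16.
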